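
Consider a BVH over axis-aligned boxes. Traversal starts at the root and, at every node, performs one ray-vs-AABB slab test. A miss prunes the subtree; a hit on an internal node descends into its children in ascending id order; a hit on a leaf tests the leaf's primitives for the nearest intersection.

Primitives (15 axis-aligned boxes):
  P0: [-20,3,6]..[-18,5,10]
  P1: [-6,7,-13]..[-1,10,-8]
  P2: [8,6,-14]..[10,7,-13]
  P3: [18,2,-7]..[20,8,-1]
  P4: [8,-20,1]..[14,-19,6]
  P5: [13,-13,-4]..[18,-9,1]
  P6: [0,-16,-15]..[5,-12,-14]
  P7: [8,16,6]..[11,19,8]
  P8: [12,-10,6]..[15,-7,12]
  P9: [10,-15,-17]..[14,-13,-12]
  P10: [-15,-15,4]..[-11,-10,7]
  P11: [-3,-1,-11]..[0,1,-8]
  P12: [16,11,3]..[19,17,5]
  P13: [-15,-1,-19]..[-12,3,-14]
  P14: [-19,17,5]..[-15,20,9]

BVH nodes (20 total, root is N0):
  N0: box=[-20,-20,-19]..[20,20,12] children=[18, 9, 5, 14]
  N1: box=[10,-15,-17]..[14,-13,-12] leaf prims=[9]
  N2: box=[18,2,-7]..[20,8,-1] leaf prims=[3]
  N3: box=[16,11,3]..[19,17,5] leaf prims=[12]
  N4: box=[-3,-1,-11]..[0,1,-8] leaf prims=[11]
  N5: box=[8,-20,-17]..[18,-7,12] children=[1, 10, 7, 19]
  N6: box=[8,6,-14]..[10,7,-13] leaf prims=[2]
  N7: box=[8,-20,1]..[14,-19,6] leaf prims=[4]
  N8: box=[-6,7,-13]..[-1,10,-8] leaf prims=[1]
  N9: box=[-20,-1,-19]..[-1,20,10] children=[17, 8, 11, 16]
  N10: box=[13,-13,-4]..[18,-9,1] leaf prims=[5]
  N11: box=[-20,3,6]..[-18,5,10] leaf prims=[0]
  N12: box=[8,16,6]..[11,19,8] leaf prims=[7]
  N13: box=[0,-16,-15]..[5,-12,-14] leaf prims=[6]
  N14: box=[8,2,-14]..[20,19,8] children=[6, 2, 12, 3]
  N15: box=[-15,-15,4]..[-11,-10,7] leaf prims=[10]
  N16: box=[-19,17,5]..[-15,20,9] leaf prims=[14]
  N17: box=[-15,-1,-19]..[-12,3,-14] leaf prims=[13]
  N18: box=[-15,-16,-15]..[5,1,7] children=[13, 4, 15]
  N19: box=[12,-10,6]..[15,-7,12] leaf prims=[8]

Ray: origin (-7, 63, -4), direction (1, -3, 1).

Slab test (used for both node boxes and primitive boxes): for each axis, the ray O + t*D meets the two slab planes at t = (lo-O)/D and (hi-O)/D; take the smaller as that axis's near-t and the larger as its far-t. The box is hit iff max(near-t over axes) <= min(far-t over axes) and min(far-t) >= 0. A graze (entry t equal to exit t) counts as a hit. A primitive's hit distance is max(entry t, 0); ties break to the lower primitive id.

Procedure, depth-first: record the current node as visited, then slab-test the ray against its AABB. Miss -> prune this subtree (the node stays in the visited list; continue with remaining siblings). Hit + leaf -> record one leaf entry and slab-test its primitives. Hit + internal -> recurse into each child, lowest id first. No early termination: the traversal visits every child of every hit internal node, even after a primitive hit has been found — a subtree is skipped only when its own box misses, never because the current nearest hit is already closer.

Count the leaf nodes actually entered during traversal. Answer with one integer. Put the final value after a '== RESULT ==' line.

Trace the traversal:
N0 x:[-13,27] y:[43/3,83/3] z:[-15,16] -> hit [43/3,16], descend [5, 9, 14, 18]
  N5 x:[15,25] y:[70/3,83/3] z:[-13,16] -> miss, prune
  N9 x:[-13,6] y:[43/3,64/3] z:[-15,14] -> miss, prune
  N14 x:[15,27] y:[44/3,61/3] z:[-10,12] -> miss, prune
  N18 x:[-8,12] y:[62/3,79/3] z:[-11,11] -> miss, prune

Visited [0, 5, 9, 14, 18]. Tests: 5 box, 0 leaf. Nearest: miss.

== RESULT ==
0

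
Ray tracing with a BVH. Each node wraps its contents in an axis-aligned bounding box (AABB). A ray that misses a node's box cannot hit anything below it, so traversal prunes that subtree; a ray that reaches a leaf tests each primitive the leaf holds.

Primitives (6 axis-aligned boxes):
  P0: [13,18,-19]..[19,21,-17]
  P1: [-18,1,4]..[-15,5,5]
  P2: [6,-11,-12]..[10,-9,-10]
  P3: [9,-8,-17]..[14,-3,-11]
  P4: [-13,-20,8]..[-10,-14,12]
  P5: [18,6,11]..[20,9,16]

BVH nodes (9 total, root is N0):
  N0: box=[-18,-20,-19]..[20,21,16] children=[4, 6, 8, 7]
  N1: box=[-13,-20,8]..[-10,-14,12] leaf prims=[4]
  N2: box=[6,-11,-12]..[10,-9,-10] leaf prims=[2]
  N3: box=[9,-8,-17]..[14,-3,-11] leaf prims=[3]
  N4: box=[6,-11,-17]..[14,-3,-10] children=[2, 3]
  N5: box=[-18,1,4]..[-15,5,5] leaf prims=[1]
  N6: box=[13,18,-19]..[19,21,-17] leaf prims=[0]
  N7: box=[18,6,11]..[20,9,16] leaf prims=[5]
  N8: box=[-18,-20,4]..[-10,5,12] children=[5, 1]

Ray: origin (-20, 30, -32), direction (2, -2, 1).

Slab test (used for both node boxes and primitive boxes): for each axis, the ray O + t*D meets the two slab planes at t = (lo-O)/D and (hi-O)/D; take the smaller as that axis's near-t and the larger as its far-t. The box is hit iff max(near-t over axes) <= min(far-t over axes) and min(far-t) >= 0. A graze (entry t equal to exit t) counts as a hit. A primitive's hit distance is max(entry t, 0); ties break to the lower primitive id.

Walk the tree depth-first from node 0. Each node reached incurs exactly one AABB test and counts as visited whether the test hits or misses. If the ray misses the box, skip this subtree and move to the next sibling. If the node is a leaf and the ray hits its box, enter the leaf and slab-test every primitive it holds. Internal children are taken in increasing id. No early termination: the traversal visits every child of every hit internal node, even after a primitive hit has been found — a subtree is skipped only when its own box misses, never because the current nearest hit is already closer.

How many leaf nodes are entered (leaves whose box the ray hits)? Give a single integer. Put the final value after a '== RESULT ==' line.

Traverse from the root:
N0 x:[1,20] y:[9/2,25] z:[13,48] -> hit [13,20], descend [4, 6, 7, 8]
  N4 x:[13,17] y:[33/2,41/2] z:[15,22] -> hit [33/2,17], descend [2, 3]
    N2 x:[13,15] y:[39/2,41/2] z:[20,22] -> miss, prune
    N3 x:[29/2,17] y:[33/2,19] z:[15,21] -> hit [33/2,17] leaf, test {P3@t=33/2}
  N6 x:[33/2,39/2] y:[9/2,6] z:[13,15] -> miss, prune
  N7 x:[19,20] y:[21/2,12] z:[43,48] -> miss, prune
  N8 x:[1,5] y:[25/2,25] z:[36,44] -> miss, prune

7 AABB tests over nodes [0, 4, 2, 3, 6, 7, 8]; 1 leaf entered; closest P3.

== RESULT ==
1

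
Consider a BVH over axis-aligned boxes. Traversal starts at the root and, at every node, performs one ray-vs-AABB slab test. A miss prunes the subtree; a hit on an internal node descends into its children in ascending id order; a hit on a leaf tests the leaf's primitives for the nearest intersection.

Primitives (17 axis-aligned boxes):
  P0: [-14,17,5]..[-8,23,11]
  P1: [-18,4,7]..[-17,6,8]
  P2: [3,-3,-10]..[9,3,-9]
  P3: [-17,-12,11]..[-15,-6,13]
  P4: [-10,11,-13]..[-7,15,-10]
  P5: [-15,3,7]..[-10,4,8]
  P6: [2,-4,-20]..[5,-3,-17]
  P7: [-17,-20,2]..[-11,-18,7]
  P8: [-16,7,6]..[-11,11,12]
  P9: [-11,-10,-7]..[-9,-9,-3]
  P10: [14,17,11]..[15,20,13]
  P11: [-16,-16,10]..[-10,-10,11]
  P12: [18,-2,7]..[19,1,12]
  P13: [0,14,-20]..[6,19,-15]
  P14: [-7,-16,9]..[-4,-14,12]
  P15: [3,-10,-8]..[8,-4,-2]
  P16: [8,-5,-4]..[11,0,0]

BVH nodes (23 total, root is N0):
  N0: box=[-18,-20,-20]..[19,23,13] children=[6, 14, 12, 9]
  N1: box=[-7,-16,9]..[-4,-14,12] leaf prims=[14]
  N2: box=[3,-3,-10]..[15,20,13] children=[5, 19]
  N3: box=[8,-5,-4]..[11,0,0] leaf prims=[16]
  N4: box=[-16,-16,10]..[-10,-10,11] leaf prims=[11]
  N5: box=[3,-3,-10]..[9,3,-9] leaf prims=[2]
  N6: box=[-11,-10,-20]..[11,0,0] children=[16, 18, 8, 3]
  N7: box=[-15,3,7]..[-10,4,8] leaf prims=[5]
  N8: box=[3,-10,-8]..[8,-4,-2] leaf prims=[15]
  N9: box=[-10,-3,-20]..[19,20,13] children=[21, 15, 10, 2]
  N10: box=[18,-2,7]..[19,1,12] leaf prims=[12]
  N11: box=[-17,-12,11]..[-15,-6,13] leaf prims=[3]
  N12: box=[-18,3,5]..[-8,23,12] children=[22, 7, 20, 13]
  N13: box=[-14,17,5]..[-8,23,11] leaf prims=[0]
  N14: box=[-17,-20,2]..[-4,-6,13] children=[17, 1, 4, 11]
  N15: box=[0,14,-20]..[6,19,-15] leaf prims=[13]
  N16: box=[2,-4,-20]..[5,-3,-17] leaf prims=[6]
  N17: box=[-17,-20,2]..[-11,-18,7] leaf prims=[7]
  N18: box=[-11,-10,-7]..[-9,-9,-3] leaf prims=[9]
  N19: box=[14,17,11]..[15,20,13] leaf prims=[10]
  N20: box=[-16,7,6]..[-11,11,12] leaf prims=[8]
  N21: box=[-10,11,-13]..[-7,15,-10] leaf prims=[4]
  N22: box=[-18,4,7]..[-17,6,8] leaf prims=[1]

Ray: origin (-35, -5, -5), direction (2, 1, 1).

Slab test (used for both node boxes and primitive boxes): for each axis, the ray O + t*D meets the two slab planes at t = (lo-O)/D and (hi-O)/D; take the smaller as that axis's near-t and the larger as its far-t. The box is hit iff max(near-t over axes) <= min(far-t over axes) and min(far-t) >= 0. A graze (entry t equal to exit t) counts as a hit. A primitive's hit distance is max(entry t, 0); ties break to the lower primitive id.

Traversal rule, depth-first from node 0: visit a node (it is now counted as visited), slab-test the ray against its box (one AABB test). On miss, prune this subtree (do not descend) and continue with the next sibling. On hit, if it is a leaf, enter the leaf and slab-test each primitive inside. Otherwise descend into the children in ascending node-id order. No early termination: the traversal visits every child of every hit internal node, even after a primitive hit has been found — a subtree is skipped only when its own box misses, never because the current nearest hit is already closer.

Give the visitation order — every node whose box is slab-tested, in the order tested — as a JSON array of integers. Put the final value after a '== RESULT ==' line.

Trace the traversal:
N0 x:[17/2,27] y:[-15,28] z:[-15,18] -> hit [17/2,18], descend [6, 9, 12, 14]
  N6 x:[12,23] y:[-5,5] z:[-15,5] -> miss, prune
  N9 x:[25/2,27] y:[2,25] z:[-15,18] -> hit [25/2,18], descend [2, 10, 15, 21]
    N2 x:[19,25] y:[2,25] z:[-5,18] -> miss, prune
    N10 x:[53/2,27] y:[3,6] z:[12,17] -> miss, prune
    N15 x:[35/2,41/2] y:[19,24] z:[-15,-10] -> miss, prune
    N21 x:[25/2,14] y:[16,20] z:[-8,-5] -> miss, prune
  N12 x:[17/2,27/2] y:[8,28] z:[10,17] -> hit [10,27/2], descend [7, 13, 20, 22]
    N7 x:[10,25/2] y:[8,9] z:[12,13] -> miss, prune
    N13 x:[21/2,27/2] y:[22,28] z:[10,16] -> miss, prune
    N20 x:[19/2,12] y:[12,16] z:[11,17] -> hit [12,12] leaf, test {P8@t=12}
    N22 x:[17/2,9] y:[9,11] z:[12,13] -> miss, prune
  N14 x:[9,31/2] y:[-15,-1] z:[7,18] -> miss, prune

Summary -> nodes [0, 6, 9, 2, 10, 15, 21, 12, 7, 13, 20, 22, 14]; box-tests=13; leaf-entries=1; first=P8

== RESULT ==
[0, 6, 9, 2, 10, 15, 21, 12, 7, 13, 20, 22, 14]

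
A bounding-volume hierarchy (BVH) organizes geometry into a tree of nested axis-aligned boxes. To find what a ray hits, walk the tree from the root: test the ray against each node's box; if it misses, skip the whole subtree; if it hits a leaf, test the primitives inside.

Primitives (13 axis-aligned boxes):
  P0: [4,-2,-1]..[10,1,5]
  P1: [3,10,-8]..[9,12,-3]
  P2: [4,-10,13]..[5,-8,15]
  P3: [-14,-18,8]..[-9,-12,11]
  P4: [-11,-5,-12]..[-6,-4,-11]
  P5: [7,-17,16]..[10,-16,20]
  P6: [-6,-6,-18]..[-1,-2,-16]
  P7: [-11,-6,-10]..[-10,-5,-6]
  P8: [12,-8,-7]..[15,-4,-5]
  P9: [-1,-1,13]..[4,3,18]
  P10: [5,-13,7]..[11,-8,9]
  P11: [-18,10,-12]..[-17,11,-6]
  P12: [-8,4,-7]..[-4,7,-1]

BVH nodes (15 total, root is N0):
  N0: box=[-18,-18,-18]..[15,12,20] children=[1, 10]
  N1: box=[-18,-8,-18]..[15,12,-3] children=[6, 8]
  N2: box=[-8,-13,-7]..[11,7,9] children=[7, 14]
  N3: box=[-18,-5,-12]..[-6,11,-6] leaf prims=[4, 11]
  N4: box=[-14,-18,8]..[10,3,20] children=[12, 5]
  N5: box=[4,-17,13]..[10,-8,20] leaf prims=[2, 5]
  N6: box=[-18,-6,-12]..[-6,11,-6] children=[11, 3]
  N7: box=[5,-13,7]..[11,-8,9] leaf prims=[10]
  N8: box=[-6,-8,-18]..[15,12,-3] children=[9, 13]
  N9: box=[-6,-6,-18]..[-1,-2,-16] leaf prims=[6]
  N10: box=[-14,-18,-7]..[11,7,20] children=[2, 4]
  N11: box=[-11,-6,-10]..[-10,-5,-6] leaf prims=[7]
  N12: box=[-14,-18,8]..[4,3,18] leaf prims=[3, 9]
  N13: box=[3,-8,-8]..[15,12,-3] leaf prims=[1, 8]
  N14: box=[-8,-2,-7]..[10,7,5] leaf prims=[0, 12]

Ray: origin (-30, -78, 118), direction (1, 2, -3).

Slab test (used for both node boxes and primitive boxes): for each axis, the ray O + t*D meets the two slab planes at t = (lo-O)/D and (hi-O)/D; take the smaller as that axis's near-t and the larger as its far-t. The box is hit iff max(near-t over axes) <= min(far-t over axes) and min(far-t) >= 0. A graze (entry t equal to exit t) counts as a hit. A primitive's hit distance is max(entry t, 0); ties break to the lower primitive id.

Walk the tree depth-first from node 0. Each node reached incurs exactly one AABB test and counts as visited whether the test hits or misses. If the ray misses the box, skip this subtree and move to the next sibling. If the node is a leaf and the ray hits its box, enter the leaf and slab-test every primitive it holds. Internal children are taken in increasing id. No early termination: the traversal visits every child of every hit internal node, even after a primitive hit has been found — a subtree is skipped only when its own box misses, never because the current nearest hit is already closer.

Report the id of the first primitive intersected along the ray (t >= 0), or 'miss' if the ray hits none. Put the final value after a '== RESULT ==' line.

Walk:
N0 x:[12,45] y:[30,45] z:[98/3,136/3] -> hit [98/3,45], descend [1, 10]
  N1 x:[12,45] y:[35,45] z:[121/3,136/3] -> hit [121/3,45], descend [6, 8]
    N6 x:[12,24] y:[36,89/2] z:[124/3,130/3] -> miss, prune
    N8 x:[24,45] y:[35,45] z:[121/3,136/3] -> hit [121/3,45], descend [9, 13]
      N9 x:[24,29] y:[36,38] z:[134/3,136/3] -> miss, prune
      N13 x:[33,45] y:[35,45] z:[121/3,42] -> hit [121/3,42] leaf, test {P1(miss), P8(miss)}
  N10 x:[16,41] y:[30,85/2] z:[98/3,125/3] -> hit [98/3,41], descend [2, 4]
    N2 x:[22,41] y:[65/2,85/2] z:[109/3,125/3] -> hit [109/3,41], descend [7, 14]
      N7 x:[35,41] y:[65/2,35] z:[109/3,37] -> miss, prune
      N14 x:[22,40] y:[38,85/2] z:[113/3,125/3] -> hit [38,40] leaf, test {P0@t=38, P12(miss)}
    N4 x:[16,40] y:[30,81/2] z:[98/3,110/3] -> hit [98/3,110/3], descend [5, 12]
      N5 x:[34,40] y:[61/2,35] z:[98/3,35] -> hit [34,35] leaf, test {P2@t=103/3, P5(miss)}
      N12 x:[16,34] y:[30,81/2] z:[100/3,110/3] -> hit [100/3,34] leaf, test {P3(miss), P9(miss)}

13 AABB tests over nodes [0, 1, 6, 8, 9, 13, 10, 2, 7, 14, 4, 5, 12]; 4 leaves entered; closest P2.

== RESULT ==
2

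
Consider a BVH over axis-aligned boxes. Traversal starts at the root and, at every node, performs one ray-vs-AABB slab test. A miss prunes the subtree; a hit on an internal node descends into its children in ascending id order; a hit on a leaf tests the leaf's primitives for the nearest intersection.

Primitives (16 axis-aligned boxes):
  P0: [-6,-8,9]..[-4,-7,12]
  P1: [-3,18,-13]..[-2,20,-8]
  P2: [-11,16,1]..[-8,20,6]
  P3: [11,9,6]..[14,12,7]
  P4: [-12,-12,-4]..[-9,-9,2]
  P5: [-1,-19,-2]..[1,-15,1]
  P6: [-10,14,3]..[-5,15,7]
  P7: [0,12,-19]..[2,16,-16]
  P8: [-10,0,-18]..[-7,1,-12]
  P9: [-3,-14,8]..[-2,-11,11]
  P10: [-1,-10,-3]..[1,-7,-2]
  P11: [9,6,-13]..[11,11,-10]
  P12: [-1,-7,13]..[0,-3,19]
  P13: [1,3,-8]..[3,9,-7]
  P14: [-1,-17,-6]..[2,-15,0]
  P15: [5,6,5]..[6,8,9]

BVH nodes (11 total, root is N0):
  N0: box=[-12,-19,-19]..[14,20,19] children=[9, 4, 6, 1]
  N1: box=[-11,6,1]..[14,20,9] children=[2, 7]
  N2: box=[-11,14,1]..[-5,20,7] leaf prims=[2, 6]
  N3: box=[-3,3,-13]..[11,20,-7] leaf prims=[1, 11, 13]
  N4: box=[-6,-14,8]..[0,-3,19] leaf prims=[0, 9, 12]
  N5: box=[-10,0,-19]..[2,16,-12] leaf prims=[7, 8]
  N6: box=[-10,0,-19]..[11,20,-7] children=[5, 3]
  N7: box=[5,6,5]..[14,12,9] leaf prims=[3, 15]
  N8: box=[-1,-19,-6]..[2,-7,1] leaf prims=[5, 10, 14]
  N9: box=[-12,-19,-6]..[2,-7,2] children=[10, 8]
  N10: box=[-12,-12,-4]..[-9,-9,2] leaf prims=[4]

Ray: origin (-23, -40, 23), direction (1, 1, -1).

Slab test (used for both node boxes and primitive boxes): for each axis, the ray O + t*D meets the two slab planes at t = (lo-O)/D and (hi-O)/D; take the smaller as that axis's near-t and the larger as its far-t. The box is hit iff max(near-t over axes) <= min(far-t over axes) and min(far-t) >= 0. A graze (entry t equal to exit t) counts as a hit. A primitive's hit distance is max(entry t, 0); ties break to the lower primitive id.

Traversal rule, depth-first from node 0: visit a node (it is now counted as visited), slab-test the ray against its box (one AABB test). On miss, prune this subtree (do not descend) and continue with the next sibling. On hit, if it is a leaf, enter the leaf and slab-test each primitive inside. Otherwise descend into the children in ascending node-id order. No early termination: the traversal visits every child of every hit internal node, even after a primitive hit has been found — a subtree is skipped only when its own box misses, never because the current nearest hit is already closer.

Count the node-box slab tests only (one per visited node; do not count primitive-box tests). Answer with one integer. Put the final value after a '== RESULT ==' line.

Walk:
N0 x:[11,37] y:[21,60] z:[4,42] -> hit [21,37], descend [1, 4, 6, 9]
  N1 x:[12,37] y:[46,60] z:[14,22] -> miss, prune
  N4 x:[17,23] y:[26,37] z:[4,15] -> miss, prune
  N6 x:[13,34] y:[40,60] z:[30,42] -> miss, prune
  N9 x:[11,25] y:[21,33] z:[21,29] -> hit [21,25], descend [8, 10]
    N8 x:[22,25] y:[21,33] z:[22,29] -> hit [22,25] leaf, test {P5@t=22, P10(miss), P14@t=23}
    N10 x:[11,14] y:[28,31] z:[21,27] -> miss, prune

Summary -> nodes [0, 1, 4, 6, 9, 8, 10]; box-tests=7; leaf-entries=1; first=P5

== RESULT ==
7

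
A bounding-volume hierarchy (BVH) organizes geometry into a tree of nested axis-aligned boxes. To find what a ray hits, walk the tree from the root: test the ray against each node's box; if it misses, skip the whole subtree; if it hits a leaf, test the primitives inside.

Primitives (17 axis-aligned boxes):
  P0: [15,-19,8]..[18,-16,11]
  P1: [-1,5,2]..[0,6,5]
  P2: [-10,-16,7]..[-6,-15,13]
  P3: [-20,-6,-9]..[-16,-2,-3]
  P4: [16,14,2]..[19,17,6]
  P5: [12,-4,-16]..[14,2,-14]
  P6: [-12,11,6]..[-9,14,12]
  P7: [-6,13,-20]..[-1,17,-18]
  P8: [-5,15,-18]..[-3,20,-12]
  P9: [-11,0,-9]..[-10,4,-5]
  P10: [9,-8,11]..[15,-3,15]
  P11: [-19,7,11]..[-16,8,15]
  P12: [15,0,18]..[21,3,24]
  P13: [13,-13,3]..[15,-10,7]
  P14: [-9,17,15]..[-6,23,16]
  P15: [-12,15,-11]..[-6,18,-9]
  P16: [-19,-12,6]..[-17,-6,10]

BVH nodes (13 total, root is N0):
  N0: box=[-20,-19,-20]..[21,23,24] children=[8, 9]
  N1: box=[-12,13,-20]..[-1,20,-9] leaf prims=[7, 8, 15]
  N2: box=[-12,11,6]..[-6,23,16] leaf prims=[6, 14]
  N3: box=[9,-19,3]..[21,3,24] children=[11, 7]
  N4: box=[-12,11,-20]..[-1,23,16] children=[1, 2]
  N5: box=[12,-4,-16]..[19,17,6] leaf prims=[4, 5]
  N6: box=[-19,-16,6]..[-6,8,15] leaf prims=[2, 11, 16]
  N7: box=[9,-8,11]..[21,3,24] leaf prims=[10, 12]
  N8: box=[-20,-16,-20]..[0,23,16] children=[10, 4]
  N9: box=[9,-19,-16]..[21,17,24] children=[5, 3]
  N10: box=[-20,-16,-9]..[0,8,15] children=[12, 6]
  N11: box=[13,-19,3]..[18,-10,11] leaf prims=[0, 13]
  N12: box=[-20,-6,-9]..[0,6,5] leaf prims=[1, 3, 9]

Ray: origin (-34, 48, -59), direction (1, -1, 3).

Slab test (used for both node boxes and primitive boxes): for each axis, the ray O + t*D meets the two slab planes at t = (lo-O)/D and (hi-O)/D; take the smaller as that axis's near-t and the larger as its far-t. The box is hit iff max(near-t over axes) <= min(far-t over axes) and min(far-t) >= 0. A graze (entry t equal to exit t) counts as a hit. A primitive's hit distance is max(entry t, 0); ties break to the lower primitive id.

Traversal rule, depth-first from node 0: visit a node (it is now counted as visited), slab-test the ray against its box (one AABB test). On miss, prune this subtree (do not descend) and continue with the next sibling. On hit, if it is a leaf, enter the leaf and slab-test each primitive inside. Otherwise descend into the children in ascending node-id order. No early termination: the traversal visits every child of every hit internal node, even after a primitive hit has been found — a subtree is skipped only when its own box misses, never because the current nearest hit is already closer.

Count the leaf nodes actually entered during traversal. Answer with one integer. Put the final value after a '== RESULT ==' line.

Walk:
N0 x:[14,55] y:[25,67] z:[13,83/3] -> hit [25,83/3], descend [8, 9]
  N8 x:[14,34] y:[25,64] z:[13,25] -> hit [25,25], descend [4, 10]
    N4 x:[22,33] y:[25,37] z:[13,25] -> hit [25,25], descend [1, 2]
      N1 x:[22,33] y:[28,35] z:[13,50/3] -> miss, prune
      N2 x:[22,28] y:[25,37] z:[65/3,25] -> hit [25,25] leaf, test {P6(miss), P14@t=25}
    N10 x:[14,34] y:[40,64] z:[50/3,74/3] -> miss, prune
  N9 x:[43,55] y:[31,67] z:[43/3,83/3] -> miss, prune

order=[0, 8, 4, 1, 2, 10, 9]  |boxes|=7  |leaves|=1  hit=P14

== RESULT ==
1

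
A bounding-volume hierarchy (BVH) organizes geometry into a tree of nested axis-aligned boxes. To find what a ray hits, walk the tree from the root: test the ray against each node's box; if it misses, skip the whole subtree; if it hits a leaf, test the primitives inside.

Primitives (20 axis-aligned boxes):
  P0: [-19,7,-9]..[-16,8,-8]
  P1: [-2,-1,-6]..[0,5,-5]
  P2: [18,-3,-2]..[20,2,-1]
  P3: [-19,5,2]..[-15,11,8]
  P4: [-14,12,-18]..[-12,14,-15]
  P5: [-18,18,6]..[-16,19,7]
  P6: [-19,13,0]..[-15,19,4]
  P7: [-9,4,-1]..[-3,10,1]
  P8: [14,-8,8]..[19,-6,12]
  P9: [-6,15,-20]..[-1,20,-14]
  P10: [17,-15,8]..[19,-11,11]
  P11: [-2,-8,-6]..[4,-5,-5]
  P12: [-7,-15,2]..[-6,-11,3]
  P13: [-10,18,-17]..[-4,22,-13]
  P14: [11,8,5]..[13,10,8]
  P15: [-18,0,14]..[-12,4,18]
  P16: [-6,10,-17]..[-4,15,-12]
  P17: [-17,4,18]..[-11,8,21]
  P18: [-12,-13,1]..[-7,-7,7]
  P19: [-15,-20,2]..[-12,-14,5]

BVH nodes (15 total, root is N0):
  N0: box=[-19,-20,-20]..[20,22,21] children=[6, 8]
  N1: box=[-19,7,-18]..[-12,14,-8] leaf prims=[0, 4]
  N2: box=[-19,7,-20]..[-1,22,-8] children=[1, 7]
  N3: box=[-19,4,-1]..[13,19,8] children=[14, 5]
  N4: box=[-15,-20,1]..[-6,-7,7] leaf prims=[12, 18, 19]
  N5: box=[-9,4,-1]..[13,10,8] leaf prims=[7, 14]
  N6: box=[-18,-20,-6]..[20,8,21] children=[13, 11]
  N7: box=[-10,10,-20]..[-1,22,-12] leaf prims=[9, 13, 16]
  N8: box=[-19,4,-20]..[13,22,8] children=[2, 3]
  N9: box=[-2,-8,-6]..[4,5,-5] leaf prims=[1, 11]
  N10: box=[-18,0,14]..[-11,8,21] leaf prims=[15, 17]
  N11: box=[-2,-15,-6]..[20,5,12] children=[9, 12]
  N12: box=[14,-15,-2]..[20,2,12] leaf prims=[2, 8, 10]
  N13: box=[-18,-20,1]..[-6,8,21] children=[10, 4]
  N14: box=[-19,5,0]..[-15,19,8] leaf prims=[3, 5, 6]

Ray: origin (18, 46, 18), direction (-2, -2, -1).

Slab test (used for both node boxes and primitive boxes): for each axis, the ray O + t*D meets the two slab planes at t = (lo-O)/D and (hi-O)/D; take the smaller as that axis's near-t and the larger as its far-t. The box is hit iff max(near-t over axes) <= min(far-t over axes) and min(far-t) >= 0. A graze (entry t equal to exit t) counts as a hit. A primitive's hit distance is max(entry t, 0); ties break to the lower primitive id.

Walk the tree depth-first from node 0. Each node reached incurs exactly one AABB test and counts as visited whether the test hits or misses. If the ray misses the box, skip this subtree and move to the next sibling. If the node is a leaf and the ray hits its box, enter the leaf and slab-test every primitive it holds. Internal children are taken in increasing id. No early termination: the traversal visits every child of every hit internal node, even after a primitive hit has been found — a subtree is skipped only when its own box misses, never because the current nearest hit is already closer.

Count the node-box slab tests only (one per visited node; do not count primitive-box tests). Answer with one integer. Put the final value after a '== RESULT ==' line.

Walk:
N0 x:[-1,37/2] y:[12,33] z:[-3,38] -> hit [12,37/2], descend [6, 8]
  N6 x:[-1,18] y:[19,33] z:[-3,24] -> miss, prune
  N8 x:[5/2,37/2] y:[12,21] z:[10,38] -> hit [12,37/2], descend [2, 3]
    N2 x:[19/2,37/2] y:[12,39/2] z:[26,38] -> miss, prune
    N3 x:[5/2,37/2] y:[27/2,21] z:[10,19] -> hit [27/2,37/2], descend [5, 14]
      N5 x:[5/2,27/2] y:[18,21] z:[10,19] -> miss, prune
      N14 x:[33/2,37/2] y:[27/2,41/2] z:[10,18] -> hit [33/2,18] leaf, test {P3(miss), P5(miss), P6@t=33/2}

Visited [0, 6, 8, 2, 3, 5, 14]. Tests: 7 box, 1 leaf. Nearest: P6.

== RESULT ==
7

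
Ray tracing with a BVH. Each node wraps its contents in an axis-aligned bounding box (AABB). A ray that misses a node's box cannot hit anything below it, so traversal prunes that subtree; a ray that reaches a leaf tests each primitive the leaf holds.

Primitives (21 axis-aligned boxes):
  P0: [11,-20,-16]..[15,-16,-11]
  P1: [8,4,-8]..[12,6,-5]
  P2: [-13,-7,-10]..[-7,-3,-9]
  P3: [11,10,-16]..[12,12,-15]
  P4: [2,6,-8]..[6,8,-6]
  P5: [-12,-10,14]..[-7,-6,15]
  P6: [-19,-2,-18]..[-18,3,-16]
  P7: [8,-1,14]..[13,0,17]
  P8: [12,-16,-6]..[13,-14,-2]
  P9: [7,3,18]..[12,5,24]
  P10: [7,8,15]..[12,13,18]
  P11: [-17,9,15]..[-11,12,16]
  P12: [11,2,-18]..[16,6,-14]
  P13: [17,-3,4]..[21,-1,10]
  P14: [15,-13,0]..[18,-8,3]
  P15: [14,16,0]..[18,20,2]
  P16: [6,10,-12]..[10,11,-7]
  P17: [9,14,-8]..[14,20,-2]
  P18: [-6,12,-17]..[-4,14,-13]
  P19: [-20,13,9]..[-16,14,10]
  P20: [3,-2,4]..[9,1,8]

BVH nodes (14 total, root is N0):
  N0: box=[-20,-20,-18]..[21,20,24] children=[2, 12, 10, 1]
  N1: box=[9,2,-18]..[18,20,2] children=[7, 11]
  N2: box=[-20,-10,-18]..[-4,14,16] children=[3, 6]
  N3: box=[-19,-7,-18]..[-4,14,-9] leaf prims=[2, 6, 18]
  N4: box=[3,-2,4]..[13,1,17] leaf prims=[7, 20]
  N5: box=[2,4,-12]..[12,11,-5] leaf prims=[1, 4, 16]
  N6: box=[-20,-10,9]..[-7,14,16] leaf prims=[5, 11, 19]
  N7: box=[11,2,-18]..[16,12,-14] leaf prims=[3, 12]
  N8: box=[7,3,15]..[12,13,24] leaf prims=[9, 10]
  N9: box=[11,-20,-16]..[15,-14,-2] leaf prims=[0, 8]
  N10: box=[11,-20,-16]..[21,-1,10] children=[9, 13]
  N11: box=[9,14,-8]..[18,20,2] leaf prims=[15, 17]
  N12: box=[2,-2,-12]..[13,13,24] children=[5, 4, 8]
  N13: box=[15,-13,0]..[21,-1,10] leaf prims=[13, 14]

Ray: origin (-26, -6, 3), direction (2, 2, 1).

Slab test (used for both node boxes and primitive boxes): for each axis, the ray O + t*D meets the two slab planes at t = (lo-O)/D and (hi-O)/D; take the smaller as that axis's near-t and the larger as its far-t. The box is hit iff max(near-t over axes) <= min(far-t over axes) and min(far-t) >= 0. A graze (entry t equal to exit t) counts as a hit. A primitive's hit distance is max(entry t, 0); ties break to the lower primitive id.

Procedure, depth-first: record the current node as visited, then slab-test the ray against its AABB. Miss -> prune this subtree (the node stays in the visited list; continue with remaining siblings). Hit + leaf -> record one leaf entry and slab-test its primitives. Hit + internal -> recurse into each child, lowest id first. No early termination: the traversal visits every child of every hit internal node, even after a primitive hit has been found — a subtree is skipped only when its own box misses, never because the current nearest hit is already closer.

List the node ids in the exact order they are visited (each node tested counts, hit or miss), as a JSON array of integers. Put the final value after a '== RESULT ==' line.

Traverse from the root:
N0 x:[3,47/2] y:[-7,13] z:[-21,21] -> hit [3,13], descend [1, 2, 10, 12]
  N1 x:[35/2,22] y:[4,13] z:[-21,-1] -> miss, prune
  N2 x:[3,11] y:[-2,10] z:[-21,13] -> hit [3,10], descend [3, 6]
    N3 x:[7/2,11] y:[-1/2,10] z:[-21,-12] -> miss, prune
    N6 x:[3,19/2] y:[-2,10] z:[6,13] -> hit [6,19/2] leaf, test {P5(miss), P11(miss), P19(miss)}
  N10 x:[37/2,47/2] y:[-7,5/2] z:[-19,7] -> miss, prune
  N12 x:[14,39/2] y:[2,19/2] z:[-15,21] -> miss, prune

Summary -> nodes [0, 1, 2, 3, 6, 10, 12]; box-tests=7; leaf-entries=1; first=miss

== RESULT ==
[0, 1, 2, 3, 6, 10, 12]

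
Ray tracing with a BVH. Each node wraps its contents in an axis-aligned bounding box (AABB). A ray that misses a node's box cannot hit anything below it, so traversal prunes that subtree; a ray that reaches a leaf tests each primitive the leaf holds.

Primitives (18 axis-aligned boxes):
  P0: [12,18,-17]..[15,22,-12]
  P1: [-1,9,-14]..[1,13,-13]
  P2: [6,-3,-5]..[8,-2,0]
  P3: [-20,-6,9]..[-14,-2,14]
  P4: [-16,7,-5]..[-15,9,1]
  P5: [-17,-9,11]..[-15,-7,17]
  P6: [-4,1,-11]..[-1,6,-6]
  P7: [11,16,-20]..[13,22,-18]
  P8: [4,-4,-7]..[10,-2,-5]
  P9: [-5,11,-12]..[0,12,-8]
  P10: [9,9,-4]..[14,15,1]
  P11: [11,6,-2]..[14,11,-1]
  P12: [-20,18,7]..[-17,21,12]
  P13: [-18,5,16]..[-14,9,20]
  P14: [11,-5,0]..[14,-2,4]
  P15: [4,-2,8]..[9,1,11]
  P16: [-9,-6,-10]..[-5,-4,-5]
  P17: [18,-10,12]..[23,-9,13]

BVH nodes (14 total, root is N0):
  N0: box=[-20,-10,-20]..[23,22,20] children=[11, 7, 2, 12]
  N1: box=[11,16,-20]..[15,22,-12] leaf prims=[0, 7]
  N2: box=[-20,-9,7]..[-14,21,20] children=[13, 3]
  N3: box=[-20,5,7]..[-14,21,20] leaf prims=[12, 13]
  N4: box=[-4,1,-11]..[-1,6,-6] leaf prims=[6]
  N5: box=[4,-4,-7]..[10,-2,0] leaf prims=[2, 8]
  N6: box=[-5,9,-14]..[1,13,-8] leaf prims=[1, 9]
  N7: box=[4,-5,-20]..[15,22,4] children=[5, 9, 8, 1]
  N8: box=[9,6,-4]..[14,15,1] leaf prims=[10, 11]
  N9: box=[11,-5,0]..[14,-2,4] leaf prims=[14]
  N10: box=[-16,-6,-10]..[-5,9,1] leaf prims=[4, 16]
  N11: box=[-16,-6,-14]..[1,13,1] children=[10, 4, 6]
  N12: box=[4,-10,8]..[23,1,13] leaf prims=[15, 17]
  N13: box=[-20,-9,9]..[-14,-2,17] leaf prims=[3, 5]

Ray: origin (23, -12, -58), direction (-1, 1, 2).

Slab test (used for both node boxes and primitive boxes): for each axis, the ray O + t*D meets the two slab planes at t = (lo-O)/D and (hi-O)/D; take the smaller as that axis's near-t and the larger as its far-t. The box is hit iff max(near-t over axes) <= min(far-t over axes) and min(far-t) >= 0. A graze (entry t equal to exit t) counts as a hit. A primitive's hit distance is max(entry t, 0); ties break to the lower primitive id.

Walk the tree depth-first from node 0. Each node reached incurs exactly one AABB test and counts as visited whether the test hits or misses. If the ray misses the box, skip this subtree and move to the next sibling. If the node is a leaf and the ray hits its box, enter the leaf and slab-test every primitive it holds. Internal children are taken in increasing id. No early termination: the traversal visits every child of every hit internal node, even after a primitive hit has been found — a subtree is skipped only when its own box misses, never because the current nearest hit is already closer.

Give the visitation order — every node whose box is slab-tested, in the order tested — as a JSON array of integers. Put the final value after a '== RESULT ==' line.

Walk:
N0 x:[0,43] y:[2,34] z:[19,39] -> hit [19,34], descend [2, 7, 11, 12]
  N2 x:[37,43] y:[3,33] z:[65/2,39] -> miss, prune
  N7 x:[8,19] y:[7,34] z:[19,31] -> hit [19,19], descend [1, 5, 8, 9]
    N1 x:[8,12] y:[28,34] z:[19,23] -> miss, prune
    N5 x:[13,19] y:[8,10] z:[51/2,29] -> miss, prune
    N8 x:[9,14] y:[18,27] z:[27,59/2] -> miss, prune
    N9 x:[9,12] y:[7,10] z:[29,31] -> miss, prune
  N11 x:[22,39] y:[6,25] z:[22,59/2] -> hit [22,25], descend [4, 6, 10]
    N4 x:[24,27] y:[13,18] z:[47/2,26] -> miss, prune
    N6 x:[22,28] y:[21,25] z:[22,25] -> hit [22,25] leaf, test {P1@t=22, P9@t=23}
    N10 x:[28,39] y:[6,21] z:[24,59/2] -> miss, prune
  N12 x:[0,19] y:[2,13] z:[33,71/2] -> miss, prune

Visited [0, 2, 7, 1, 5, 8, 9, 11, 4, 6, 10, 12]. Tests: 12 box, 1 leaf. Nearest: P1.

== RESULT ==
[0, 2, 7, 1, 5, 8, 9, 11, 4, 6, 10, 12]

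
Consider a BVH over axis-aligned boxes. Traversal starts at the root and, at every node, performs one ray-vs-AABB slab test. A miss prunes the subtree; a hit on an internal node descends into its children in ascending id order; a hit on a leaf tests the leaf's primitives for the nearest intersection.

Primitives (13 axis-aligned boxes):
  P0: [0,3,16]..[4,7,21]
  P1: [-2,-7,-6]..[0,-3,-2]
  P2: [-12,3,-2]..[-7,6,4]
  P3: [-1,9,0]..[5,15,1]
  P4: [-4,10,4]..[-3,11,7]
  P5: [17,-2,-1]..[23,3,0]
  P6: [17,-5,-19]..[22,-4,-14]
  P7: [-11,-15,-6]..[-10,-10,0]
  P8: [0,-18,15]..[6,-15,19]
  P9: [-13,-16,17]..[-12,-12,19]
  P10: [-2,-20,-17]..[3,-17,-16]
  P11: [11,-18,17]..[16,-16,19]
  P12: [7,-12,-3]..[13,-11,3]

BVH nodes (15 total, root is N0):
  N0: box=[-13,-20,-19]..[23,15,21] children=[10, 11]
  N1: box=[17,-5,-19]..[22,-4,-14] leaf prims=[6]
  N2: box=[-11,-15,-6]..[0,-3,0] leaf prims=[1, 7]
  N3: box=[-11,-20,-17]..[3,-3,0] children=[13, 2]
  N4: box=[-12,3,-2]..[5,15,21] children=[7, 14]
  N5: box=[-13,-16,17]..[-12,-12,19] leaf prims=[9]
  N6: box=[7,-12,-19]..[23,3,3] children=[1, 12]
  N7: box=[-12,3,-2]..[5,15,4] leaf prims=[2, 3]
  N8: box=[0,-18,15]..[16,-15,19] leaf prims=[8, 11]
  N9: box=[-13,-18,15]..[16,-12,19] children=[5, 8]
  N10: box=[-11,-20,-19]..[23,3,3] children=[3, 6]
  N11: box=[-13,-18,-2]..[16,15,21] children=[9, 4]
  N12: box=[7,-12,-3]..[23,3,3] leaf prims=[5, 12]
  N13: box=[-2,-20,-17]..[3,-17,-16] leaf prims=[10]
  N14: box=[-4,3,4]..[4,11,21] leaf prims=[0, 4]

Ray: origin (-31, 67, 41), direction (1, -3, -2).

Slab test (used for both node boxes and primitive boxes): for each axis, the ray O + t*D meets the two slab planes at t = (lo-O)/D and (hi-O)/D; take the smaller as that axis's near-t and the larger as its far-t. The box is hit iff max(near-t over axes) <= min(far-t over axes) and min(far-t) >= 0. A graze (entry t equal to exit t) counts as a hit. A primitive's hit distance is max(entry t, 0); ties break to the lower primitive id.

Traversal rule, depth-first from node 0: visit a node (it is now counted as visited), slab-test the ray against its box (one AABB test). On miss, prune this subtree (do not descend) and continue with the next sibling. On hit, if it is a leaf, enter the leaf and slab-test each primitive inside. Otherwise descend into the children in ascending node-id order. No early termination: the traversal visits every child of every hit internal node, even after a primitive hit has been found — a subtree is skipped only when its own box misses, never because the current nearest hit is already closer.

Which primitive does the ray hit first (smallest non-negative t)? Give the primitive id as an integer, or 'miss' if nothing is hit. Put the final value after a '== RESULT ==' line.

Trace the traversal:
N0 x:[18,54] y:[52/3,29] z:[10,30] -> hit [18,29], descend [10, 11]
  N10 x:[20,54] y:[64/3,29] z:[19,30] -> hit [64/3,29], descend [3, 6]
    N3 x:[20,34] y:[70/3,29] z:[41/2,29] -> hit [70/3,29], descend [2, 13]
      N2 x:[20,31] y:[70/3,82/3] z:[41/2,47/2] -> hit [70/3,47/2] leaf, test {P1(miss), P7(miss)}
      N13 x:[29,34] y:[28,29] z:[57/2,29] -> hit [29,29] leaf, test {P10@t=29}
    N6 x:[38,54] y:[64/3,79/3] z:[19,30] -> miss, prune
  N11 x:[18,47] y:[52/3,85/3] z:[10,43/2] -> hit [18,43/2], descend [4, 9]
    N4 x:[19,36] y:[52/3,64/3] z:[10,43/2] -> hit [19,64/3], descend [7, 14]
      N7 x:[19,36] y:[52/3,64/3] z:[37/2,43/2] -> hit [19,64/3] leaf, test {P2@t=61/3, P3(miss)}
      N14 x:[27,35] y:[56/3,64/3] z:[10,37/2] -> miss, prune
    N9 x:[18,47] y:[79/3,85/3] z:[11,13] -> miss, prune

Visited [0, 10, 3, 2, 13, 6, 11, 4, 7, 14, 9]. Tests: 11 box, 3 leaf. Nearest: P2.

== RESULT ==
2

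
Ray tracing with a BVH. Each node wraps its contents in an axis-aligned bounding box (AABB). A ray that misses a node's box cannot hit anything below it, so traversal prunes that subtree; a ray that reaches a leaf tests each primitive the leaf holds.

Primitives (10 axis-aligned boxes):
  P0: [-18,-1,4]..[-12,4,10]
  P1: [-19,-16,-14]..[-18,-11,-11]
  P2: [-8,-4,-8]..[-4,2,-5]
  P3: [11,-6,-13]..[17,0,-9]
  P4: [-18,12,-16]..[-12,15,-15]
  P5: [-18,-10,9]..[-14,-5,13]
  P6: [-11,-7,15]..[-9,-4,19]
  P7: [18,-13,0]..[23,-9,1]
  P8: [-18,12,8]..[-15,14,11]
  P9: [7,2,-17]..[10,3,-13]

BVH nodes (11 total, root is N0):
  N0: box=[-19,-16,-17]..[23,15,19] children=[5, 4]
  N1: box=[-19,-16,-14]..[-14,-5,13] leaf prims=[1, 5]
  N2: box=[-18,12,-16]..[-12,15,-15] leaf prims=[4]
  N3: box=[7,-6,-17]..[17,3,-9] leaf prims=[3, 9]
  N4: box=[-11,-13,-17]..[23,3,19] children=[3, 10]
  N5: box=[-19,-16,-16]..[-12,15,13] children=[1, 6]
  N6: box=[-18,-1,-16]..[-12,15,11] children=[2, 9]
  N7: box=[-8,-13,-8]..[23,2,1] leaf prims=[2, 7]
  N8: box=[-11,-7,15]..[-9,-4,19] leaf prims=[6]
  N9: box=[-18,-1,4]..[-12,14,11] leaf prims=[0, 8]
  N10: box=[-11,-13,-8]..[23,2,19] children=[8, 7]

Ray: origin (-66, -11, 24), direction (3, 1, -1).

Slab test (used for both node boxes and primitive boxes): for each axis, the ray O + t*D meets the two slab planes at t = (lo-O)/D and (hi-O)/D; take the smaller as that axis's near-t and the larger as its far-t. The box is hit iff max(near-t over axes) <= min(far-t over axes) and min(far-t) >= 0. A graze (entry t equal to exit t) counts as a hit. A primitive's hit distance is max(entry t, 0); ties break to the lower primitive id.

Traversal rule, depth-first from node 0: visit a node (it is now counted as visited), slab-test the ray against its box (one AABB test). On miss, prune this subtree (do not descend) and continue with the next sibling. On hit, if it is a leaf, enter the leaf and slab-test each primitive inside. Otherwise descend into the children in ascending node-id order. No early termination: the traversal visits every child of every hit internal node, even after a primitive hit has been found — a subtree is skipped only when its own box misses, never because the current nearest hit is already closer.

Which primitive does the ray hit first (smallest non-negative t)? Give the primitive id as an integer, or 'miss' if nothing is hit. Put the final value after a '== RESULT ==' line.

Traverse from the root:
N0 x:[47/3,89/3] y:[-5,26] z:[5,41] -> hit [47/3,26], descend [4, 5]
  N4 x:[55/3,89/3] y:[-2,14] z:[5,41] -> miss, prune
  N5 x:[47/3,18] y:[-5,26] z:[11,40] -> hit [47/3,18], descend [1, 6]
    N1 x:[47/3,52/3] y:[-5,6] z:[11,38] -> miss, prune
    N6 x:[16,18] y:[10,26] z:[13,40] -> hit [16,18], descend [2, 9]
      N2 x:[16,18] y:[23,26] z:[39,40] -> miss, prune
      N9 x:[16,18] y:[10,25] z:[13,20] -> hit [16,18] leaf, test {P0(miss), P8(miss)}

order=[0, 4, 5, 1, 6, 2, 9]  |boxes|=7  |leaves|=1  hit=miss

== RESULT ==
miss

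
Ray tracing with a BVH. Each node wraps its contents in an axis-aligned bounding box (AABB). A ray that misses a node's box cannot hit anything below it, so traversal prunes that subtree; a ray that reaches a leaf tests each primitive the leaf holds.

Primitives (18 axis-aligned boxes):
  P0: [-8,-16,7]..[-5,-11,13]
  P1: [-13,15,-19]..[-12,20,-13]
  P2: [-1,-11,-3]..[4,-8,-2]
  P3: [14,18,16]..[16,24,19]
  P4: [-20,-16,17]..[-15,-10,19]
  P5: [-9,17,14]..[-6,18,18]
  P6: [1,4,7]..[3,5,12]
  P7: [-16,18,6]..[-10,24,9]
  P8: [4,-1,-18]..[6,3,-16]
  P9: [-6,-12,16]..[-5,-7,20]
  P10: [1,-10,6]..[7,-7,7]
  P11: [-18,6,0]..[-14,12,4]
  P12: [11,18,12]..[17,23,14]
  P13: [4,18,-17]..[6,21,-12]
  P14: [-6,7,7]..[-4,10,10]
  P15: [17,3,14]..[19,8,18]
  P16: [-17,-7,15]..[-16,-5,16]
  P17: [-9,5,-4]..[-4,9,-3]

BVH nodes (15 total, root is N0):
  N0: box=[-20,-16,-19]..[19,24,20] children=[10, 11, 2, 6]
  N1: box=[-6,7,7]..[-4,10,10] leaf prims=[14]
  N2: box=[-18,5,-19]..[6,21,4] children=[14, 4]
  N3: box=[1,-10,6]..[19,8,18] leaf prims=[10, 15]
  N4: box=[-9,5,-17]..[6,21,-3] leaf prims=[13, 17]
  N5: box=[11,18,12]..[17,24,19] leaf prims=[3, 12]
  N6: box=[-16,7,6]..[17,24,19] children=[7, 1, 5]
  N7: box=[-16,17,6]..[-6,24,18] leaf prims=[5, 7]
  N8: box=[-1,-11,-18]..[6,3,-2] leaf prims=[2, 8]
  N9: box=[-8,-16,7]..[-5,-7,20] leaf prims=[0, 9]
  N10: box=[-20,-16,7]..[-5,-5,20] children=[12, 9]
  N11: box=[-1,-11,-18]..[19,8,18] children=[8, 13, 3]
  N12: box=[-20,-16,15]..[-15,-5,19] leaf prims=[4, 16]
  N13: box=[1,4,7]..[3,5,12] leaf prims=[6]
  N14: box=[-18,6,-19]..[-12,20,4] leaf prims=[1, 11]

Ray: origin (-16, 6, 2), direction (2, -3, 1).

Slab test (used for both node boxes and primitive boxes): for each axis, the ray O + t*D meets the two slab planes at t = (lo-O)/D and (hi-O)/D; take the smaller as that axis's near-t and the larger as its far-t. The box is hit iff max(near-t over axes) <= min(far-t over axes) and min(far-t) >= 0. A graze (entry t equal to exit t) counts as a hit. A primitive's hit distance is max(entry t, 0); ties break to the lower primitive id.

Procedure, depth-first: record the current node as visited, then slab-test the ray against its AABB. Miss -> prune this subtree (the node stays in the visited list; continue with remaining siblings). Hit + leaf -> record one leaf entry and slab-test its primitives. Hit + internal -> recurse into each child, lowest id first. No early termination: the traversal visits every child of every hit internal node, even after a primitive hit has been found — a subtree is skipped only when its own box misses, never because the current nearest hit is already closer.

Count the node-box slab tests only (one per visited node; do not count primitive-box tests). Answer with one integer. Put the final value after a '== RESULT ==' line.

Traverse from the root:
N0 x:[-2,35/2] y:[-6,22/3] z:[-21,18] -> hit [-2,22/3], descend [2, 6, 10, 11]
  N2 x:[-1,11] y:[-5,1/3] z:[-21,2] -> hit [-1,1/3], descend [4, 14]
    N4 x:[7/2,11] y:[-5,1/3] z:[-19,-5] -> miss, prune
    N14 x:[-1,2] y:[-14/3,0] z:[-21,2] -> hit [-1,0] leaf, test {P1(miss), P11@t=0}
  N6 x:[0,33/2] y:[-6,-1/3] z:[4,17] -> miss, prune
  N10 x:[-2,11/2] y:[11/3,22/3] z:[5,18] -> hit [5,11/2], descend [9, 12]
    N9 x:[4,11/2] y:[13/3,22/3] z:[5,18] -> hit [5,11/2] leaf, test {P0(miss), P9(miss)}
    N12 x:[-2,1/2] y:[11/3,22/3] z:[13,17] -> miss, prune
  N11 x:[15/2,35/2] y:[-2/3,17/3] z:[-20,16] -> miss, prune

order=[0, 2, 4, 14, 6, 10, 9, 12, 11]  |boxes|=9  |leaves|=2  hit=P11

== RESULT ==
9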